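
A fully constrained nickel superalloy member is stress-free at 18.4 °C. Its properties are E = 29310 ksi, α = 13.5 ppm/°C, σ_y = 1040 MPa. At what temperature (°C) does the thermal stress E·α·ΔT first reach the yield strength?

400 °C

E = 29310 ksi = 202.1 GPa.
E·α·ΔT = 1040 MPa ⇒ ΔT = 1040 / (202.1×10³ × 13.5×10⁻⁶) = 381.2 K.
T = 18.4 + 381.2 = 399.6 °C.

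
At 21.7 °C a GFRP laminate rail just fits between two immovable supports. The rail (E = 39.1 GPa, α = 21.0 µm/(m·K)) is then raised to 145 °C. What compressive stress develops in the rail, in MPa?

101 MPa

ΔT = 123.3 K. Constrained thermal stress σ = E·α·ΔT = 39.10×10³ MPa × 21.0×10⁻⁶ × 123.3 = 101 MPa (compressive).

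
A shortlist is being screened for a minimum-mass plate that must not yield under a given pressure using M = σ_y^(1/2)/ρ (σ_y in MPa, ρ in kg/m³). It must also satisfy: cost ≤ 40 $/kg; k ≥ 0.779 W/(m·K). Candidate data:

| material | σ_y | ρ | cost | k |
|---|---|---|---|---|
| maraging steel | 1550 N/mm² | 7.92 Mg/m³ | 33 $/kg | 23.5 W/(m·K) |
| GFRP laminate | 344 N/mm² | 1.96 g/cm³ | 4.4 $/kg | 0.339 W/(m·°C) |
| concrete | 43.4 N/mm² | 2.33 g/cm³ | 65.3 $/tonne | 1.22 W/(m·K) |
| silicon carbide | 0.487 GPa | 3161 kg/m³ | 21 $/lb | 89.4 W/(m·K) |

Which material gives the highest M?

maraging steel

Screen on constraints: cost ≤ 40 $/kg; k ≥ 0.779 W/(m·K). Survivors: maraging steel, concrete.
Putting every candidate on a common basis:
  maraging steel: σ_y = 1550 MPa, ρ = 7920 kg/m³
  concrete: σ_y = 43.40 MPa, ρ = 2330 kg/m³
  maraging steel: M = 4.97×10⁻³
  concrete: M = 2.83×10⁻³
Highest index: maraging steel.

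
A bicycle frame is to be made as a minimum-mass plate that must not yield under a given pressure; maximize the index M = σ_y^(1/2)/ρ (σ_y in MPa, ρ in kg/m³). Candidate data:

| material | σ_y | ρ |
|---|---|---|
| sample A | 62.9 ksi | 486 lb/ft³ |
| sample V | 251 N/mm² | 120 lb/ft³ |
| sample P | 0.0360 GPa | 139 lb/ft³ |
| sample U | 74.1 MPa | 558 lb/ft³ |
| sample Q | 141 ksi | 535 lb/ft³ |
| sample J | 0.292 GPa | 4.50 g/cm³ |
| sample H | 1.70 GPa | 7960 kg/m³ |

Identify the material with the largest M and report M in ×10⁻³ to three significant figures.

Convert each candidate to consistent units, then evaluate M:
  sample A: σ_y = 433.7 MPa, ρ = 7785 kg/m³
  sample V: σ_y = 251.0 MPa, ρ = 1922 kg/m³
  sample P: σ_y = 36.00 MPa, ρ = 2227 kg/m³
  sample U: σ_y = 74.10 MPa, ρ = 8938 kg/m³
  sample Q: σ_y = 972.2 MPa, ρ = 8570 kg/m³
  sample J: σ_y = 292.0 MPa, ρ = 4500 kg/m³
  sample H: σ_y = 1700 MPa, ρ = 7960 kg/m³
  sample V: M = 8.24×10⁻³
  sample H: M = 5.18×10⁻³
  sample J: M = 3.80×10⁻³
  sample Q: M = 3.64×10⁻³
  sample P: M = 2.69×10⁻³
  sample A: M = 2.68×10⁻³
  sample U: M = 0.963×10⁻³
Sample V has the largest M.

sample V, M = 8.24×10⁻³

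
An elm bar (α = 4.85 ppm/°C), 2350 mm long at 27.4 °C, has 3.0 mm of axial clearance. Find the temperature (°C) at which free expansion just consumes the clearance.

291 °C

α·L₀·ΔT = 3.0 mm ⇒ ΔT = 3.0 / (4.85×10⁻⁶ × 2350.0) = 263.2 K.
T = 27.4 + 263.2 = 290.6 °C.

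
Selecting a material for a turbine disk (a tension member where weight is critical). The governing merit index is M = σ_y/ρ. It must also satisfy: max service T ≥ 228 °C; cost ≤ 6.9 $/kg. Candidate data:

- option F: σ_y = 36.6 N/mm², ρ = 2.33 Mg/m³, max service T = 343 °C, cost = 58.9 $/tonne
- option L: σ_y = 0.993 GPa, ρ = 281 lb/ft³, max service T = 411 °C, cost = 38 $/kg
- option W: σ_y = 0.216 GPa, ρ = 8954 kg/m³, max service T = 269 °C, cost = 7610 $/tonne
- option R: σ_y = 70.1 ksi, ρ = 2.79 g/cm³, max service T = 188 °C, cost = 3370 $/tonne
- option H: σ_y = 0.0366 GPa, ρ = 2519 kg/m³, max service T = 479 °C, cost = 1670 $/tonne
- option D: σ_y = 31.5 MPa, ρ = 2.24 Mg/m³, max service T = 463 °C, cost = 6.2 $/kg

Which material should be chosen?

option F

Screen on constraints: max service T ≥ 228 °C; cost ≤ 6.9 $/kg. Survivors: option F, option H, option D.
Convert each candidate to consistent units, then evaluate M:
  option F: σ_y = 36.60 MPa, ρ = 2330 kg/m³
  option H: σ_y = 36.60 MPa, ρ = 2519 kg/m³
  option D: σ_y = 31.50 MPa, ρ = 2240 kg/m³
  option F: M = 15.7 kN·m/kg
  option H: M = 14.5 kN·m/kg
  option D: M = 14.1 kN·m/kg
The maximum is for option F.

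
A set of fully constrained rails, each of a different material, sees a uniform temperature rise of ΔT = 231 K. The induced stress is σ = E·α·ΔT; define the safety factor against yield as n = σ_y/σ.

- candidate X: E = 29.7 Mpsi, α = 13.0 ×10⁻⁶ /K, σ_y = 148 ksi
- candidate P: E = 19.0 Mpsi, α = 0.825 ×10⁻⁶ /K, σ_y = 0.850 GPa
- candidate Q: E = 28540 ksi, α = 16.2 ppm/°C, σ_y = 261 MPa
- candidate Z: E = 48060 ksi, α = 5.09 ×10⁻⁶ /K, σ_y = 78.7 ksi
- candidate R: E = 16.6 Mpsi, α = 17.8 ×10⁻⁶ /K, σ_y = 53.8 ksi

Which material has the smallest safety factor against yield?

candidate Q

With everything in SI (GPa, ×10⁻⁶/K, MPa):
  candidate X: E = 204.8, α = 13.0, σ_y = 1020 → σ = 615 MPa, n = 1.66
  candidate P: E = 131.0, α = 0.825, σ_y = 850.0 → σ = 25.0 MPa, n = 34.0
  candidate Q: E = 196.8, α = 16.2, σ_y = 261.0 → σ = 736 MPa, n = 0.354
  candidate Z: E = 331.4, α = 5.09, σ_y = 542.6 → σ = 390 MPa, n = 1.39
  candidate R: E = 114.5, α = 17.8, σ_y = 370.9 → σ = 471 MPa, n = 0.788
Smallest n: candidate Q with n = 0.354.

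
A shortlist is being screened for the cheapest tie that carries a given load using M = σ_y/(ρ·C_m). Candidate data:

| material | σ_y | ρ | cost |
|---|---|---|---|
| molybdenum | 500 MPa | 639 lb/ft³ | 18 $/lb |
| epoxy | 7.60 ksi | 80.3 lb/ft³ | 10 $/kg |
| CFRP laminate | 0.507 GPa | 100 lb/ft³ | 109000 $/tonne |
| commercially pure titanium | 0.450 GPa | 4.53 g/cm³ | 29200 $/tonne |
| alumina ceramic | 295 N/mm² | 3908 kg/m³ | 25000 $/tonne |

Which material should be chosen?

Convert each candidate to consistent units, then evaluate M:
  molybdenum: σ_y = 500.0 MPa, ρ = 10240 kg/m³, cost = 39.68 $/kg
  epoxy: σ_y = 52.40 MPa, ρ = 1286 kg/m³, cost = 10.00 $/kg
  CFRP laminate: σ_y = 507.0 MPa, ρ = 1602 kg/m³, cost = 109.0 $/kg
  commercially pure titanium: σ_y = 450.0 MPa, ρ = 4530 kg/m³, cost = 29.20 $/kg
  alumina ceramic: σ_y = 295.0 MPa, ρ = 3908 kg/m³, cost = 25.00 $/kg
  epoxy: M = 4.07 kN·m per $
  commercially pure titanium: M = 3.40 kN·m per $
  alumina ceramic: M = 3.02 kN·m per $
  CFRP laminate: M = 2.90 kN·m per $
  molybdenum: M = 1.23 kN·m per $
Epoxy has the largest M.

epoxy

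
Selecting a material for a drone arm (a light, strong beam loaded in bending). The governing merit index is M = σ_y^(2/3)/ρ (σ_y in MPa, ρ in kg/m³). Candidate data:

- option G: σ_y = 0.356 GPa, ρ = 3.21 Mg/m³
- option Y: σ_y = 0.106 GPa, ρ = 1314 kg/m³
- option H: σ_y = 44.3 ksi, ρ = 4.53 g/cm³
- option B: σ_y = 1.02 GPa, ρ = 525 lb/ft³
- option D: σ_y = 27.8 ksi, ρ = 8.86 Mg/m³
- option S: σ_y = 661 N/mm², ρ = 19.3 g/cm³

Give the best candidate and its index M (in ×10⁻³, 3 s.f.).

option Y, M = 17.0×10⁻³

Normalizing units and computing the index:
  option G: σ_y = 356.0 MPa, ρ = 3210 kg/m³
  option Y: σ_y = 106.0 MPa, ρ = 1314 kg/m³
  option H: σ_y = 305.4 MPa, ρ = 4530 kg/m³
  option B: σ_y = 1020 MPa, ρ = 8410 kg/m³
  option D: σ_y = 191.7 MPa, ρ = 8860 kg/m³
  option S: σ_y = 661.0 MPa, ρ = 19300 kg/m³
  option Y: M = 17.0×10⁻³
  option G: M = 15.6×10⁻³
  option B: M = 12.0×10⁻³
  option H: M = 10.0×10⁻³
  option S: M = 3.93×10⁻³
  option D: M = 3.75×10⁻³
Option Y ranks first.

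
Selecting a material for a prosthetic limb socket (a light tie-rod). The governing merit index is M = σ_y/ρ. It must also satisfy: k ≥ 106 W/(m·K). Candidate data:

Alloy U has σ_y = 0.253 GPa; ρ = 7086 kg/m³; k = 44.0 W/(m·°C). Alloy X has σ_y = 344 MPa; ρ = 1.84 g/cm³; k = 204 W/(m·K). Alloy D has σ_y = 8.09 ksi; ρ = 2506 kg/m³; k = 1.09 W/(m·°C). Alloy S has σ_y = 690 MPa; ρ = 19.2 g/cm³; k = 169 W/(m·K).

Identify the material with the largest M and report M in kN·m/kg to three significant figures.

alloy X, M = 187 kN·m/kg

Screen on constraints: k ≥ 106 W/(m·K). Survivors: alloy X, alloy S.
Putting every candidate on a common basis:
  alloy X: σ_y = 344.0 MPa, ρ = 1840 kg/m³
  alloy S: σ_y = 690.0 MPa, ρ = 19200 kg/m³
  alloy X: M = 187 kN·m/kg
  alloy S: M = 35.9 kN·m/kg
Alloy X ranks first.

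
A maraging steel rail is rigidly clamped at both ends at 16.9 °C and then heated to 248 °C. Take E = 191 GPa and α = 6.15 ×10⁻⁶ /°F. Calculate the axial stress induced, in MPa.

α = 6.15×10⁻⁶/°F × 9/5 = 11.1×10⁻⁶/K.
ΔT = 231.1 K. Constrained thermal stress σ = E·α·ΔT = 191.0×10³ MPa × 11.1×10⁻⁶ × 231.1 = 489 MPa (compressive).

489 MPa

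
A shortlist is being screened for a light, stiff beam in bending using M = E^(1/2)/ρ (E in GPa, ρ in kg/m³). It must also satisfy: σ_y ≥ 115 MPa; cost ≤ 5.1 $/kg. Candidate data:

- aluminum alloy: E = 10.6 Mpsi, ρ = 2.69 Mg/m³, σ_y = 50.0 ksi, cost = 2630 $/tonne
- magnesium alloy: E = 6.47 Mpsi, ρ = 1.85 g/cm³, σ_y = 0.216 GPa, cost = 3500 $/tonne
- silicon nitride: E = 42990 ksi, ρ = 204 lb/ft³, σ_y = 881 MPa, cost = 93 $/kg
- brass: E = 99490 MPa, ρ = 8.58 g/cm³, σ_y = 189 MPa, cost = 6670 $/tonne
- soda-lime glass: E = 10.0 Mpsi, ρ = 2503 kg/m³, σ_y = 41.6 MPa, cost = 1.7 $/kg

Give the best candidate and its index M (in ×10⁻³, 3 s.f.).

magnesium alloy, M = 3.61×10⁻³

Screen on constraints: σ_y ≥ 115 MPa; cost ≤ 5.1 $/kg. Survivors: aluminum alloy, magnesium alloy.
After converting to SI:
  aluminum alloy: E = 73.08 GPa, ρ = 2690 kg/m³
  magnesium alloy: E = 44.61 GPa, ρ = 1850 kg/m³
  magnesium alloy: M = 3.61×10⁻³
  aluminum alloy: M = 3.18×10⁻³
Magnesium alloy has the largest M.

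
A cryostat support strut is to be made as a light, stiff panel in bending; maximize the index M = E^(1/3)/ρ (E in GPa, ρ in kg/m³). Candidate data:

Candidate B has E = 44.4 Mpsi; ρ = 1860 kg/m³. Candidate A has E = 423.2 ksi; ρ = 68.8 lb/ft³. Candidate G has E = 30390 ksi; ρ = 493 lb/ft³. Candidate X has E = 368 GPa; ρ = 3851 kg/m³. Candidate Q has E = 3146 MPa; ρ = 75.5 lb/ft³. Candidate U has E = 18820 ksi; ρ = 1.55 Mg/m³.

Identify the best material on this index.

candidate B

After converting to SI:
  candidate B: E = 306.1 GPa, ρ = 1860 kg/m³
  candidate A: E = 2.918 GPa, ρ = 1102 kg/m³
  candidate G: E = 209.5 GPa, ρ = 7897 kg/m³
  candidate X: E = 368.0 GPa, ρ = 3851 kg/m³
  candidate Q: E = 3.146 GPa, ρ = 1209 kg/m³
  candidate U: E = 129.8 GPa, ρ = 1550 kg/m³
  candidate B: M = 3.62×10⁻³
  candidate U: M = 3.27×10⁻³
  candidate X: M = 1.86×10⁻³
  candidate A: M = 1.30×10⁻³
  candidate Q: M = 1.21×10⁻³
  candidate G: M = 0.752×10⁻³
The maximum is for candidate B.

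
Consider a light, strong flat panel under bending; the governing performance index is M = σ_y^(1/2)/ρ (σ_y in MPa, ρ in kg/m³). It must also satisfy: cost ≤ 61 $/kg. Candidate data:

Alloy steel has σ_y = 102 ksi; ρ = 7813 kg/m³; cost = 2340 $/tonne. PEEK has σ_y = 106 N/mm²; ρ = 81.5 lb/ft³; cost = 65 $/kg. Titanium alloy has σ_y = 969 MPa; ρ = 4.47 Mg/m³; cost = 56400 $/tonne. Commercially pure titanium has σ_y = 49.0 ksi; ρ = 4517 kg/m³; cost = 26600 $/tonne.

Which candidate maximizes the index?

titanium alloy

Screen on constraints: cost ≤ 61 $/kg. Survivors: alloy steel, titanium alloy, commercially pure titanium.
Normalizing units and computing the index:
  alloy steel: σ_y = 703.3 MPa, ρ = 7813 kg/m³
  titanium alloy: σ_y = 969.0 MPa, ρ = 4470 kg/m³
  commercially pure titanium: σ_y = 337.8 MPa, ρ = 4517 kg/m³
  titanium alloy: M = 6.96×10⁻³
  commercially pure titanium: M = 4.07×10⁻³
  alloy steel: M = 3.39×10⁻³
Titanium alloy has the largest M.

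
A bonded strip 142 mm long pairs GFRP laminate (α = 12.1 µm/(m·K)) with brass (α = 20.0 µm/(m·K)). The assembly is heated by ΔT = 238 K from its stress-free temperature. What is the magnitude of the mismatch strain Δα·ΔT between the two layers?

1.88×10⁻³

Δα = |12.1 − 20.0|×10⁻⁶/K = 7.90×10⁻⁶/K.
Mismatch strain = Δα·ΔT = 7.90×10⁻⁶ × 238.0 = 1.88×10⁻³.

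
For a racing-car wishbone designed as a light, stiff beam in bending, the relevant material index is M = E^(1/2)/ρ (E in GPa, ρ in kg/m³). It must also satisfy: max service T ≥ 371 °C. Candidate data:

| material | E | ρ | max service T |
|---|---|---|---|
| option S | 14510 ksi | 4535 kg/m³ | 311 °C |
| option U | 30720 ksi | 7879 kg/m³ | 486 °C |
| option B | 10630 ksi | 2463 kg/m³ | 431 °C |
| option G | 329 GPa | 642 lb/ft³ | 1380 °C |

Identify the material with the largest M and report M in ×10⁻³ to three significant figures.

Screen on constraints: max service T ≥ 371 °C. Survivors: option U, option B, option G.
After converting to SI:
  option U: E = 211.8 GPa, ρ = 7879 kg/m³
  option B: E = 73.29 GPa, ρ = 2463 kg/m³
  option G: E = 329.0 GPa, ρ = 10280 kg/m³
  option B: M = 3.48×10⁻³
  option U: M = 1.85×10⁻³
  option G: M = 1.76×10⁻³
The maximum is for option B.

option B, M = 3.48×10⁻³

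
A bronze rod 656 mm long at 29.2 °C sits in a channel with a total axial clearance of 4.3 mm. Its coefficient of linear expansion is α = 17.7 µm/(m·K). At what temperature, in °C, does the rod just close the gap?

α·L₀·ΔT = 4.3 mm ⇒ ΔT = 4.3 / (17.7×10⁻⁶ × 656.0) = 370.3 K.
T = 29.2 + 370.3 = 399.5 °C.

400 °C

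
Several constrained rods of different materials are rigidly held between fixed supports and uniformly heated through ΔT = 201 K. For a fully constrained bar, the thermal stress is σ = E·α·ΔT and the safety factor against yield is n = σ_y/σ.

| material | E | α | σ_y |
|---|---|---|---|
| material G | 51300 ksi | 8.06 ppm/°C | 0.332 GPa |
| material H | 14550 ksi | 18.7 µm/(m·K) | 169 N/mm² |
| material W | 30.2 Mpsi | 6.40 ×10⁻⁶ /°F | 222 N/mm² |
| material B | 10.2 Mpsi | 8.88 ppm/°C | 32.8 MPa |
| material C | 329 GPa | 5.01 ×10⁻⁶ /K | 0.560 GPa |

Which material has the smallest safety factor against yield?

In consistent units (E in GPa, α in ×10⁻⁶/K, σ_y in MPa):
  material G: E = 353.7, α = 8.06, σ_y = 332.0 → σ = 573 MPa, n = 0.579
  material H: E = 100.3, α = 18.7, σ_y = 169.0 → σ = 377 MPa, n = 0.448
  material W: E = 208.2, α = 11.5, σ_y = 222.0 → σ = 482 MPa, n = 0.460
  material B: E = 70.33, α = 8.88, σ_y = 32.80 → σ = 126 MPa, n = 0.261
  material C: E = 329.0, α = 5.01, σ_y = 560.0 → σ = 331 MPa, n = 1.69
Smallest n: material B with n = 0.261.

material B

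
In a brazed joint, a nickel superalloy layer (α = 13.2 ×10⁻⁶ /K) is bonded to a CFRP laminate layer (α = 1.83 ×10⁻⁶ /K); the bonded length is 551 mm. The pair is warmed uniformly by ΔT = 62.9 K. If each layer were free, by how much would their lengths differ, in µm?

Δα = |13.2 − 1.83|×10⁻⁶/K = 11.4×10⁻⁶/K.
ΔL_mismatch = Δα·L·ΔT = 11.4×10⁻⁶ × 551.0 mm × 62.9 K = 394 µm.

394 µm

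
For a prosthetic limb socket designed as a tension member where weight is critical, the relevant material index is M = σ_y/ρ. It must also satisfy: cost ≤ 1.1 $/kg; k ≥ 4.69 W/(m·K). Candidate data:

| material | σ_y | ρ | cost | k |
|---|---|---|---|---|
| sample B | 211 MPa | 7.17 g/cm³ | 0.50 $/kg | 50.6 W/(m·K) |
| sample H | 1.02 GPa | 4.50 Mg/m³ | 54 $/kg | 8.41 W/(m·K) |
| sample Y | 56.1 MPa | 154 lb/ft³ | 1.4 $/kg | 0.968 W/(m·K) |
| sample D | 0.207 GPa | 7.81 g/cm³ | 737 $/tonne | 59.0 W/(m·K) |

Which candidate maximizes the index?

sample B

Screen on constraints: cost ≤ 1.1 $/kg; k ≥ 4.69 W/(m·K). Survivors: sample B, sample D.
After converting to SI:
  sample B: σ_y = 211.0 MPa, ρ = 7170 kg/m³
  sample D: σ_y = 207.0 MPa, ρ = 7810 kg/m³
  sample B: M = 29.4 kN·m/kg
  sample D: M = 26.5 kN·m/kg
Sample B ranks first.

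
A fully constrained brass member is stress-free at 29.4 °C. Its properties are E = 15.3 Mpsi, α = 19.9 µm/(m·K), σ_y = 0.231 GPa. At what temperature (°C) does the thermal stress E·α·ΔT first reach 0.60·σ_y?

95.4 °C

E = 15.3 Mpsi = 105.5 GPa.
σ_y = 0.231 GPa = 231.0 MPa.
E·α·ΔT = 138.6 MPa ⇒ ΔT = 138.6 / (105.5×10³ × 19.9×10⁻⁶) = 66.02 K.
T = 29.4 + 66.02 = 95.42 °C.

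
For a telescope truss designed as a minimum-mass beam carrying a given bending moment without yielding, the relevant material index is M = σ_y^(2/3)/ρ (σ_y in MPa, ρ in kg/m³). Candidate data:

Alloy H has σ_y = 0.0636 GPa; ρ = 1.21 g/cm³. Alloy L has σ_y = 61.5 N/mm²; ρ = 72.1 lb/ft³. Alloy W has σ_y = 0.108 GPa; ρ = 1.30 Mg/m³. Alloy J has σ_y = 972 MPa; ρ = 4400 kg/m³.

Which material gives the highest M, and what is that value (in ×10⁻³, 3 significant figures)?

Normalizing units and computing the index:
  alloy H: σ_y = 63.60 MPa, ρ = 1210 kg/m³
  alloy L: σ_y = 61.50 MPa, ρ = 1155 kg/m³
  alloy W: σ_y = 108.0 MPa, ρ = 1300 kg/m³
  alloy J: σ_y = 972.0 MPa, ρ = 4400 kg/m³
  alloy J: M = 22.3×10⁻³
  alloy W: M = 17.4×10⁻³
  alloy L: M = 13.5×10⁻³
  alloy H: M = 13.2×10⁻³
Highest index: alloy J.

alloy J, M = 22.3×10⁻³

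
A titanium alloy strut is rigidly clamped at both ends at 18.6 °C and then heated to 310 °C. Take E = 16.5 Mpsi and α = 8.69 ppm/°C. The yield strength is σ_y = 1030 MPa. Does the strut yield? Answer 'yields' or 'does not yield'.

does not yield

E = 16.5 Mpsi = 113.8 GPa.
ΔT = 291.4 K. Constrained thermal stress σ = E·α·ΔT = 113.8×10³ MPa × 8.69×10⁻⁶ × 291.4 = 288 MPa (compressive).
Compare to σ_y = 1030 MPa: σ < σ_y, so it does not yield.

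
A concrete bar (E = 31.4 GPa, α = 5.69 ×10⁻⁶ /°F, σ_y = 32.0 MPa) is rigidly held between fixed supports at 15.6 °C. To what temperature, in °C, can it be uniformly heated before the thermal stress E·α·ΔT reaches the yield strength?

115 °C

α = 5.69×10⁻⁶/°F × 9/5 = 10.2×10⁻⁶/K.
E·α·ΔT = 32.00 MPa ⇒ ΔT = 32.00 / (31.40×10³ × 10.2×10⁻⁶) = 99.50 K.
T = 15.6 + 99.50 = 115.1 °C.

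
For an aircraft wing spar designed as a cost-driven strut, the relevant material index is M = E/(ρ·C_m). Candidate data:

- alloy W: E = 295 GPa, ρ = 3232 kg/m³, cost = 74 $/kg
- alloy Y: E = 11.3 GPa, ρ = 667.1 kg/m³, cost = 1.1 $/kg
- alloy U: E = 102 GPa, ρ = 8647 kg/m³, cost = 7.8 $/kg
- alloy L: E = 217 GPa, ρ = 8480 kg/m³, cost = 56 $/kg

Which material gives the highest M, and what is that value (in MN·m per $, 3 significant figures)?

Per-candidate index values:
  alloy Y: M = 15.4 MN·m per $
  alloy U: M = 1.51 MN·m per $
  alloy W: M = 1.23 MN·m per $
  alloy L: M = 0.457 MN·m per $
Alloy Y ranks first.

alloy Y, M = 15.4 MN·m per $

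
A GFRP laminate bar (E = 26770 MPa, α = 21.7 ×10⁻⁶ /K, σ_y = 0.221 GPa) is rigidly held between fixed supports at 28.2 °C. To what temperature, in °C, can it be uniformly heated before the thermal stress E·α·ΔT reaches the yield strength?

E = 26770 MPa = 26.77 GPa.
σ_y = 0.221 GPa = 221.0 MPa.
E·α·ΔT = 221.0 MPa ⇒ ΔT = 221.0 / (26.77×10³ × 21.7×10⁻⁶) = 380.4 K.
T = 28.2 + 380.4 = 408.6 °C.

409 °C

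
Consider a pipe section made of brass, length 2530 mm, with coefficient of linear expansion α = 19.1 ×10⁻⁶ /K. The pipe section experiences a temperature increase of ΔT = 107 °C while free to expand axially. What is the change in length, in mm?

5.17 mm

ΔL = α·L₀·ΔT = 19.1×10⁻⁶ × 2530 mm × 107.0 K = 5.17 mm.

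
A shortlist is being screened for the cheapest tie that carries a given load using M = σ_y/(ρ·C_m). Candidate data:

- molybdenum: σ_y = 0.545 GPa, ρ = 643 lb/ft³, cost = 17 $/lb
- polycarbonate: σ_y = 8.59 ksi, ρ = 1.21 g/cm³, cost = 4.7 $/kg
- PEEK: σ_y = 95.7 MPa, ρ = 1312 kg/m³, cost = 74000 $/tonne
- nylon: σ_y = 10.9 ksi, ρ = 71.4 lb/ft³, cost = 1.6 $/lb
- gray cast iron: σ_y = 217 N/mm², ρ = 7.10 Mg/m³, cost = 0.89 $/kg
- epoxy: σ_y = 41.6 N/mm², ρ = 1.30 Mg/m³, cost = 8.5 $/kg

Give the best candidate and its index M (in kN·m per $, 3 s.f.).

After converting to SI:
  molybdenum: σ_y = 545.0 MPa, ρ = 10300 kg/m³, cost = 37.48 $/kg
  polycarbonate: σ_y = 59.23 MPa, ρ = 1210 kg/m³, cost = 4.700 $/kg
  PEEK: σ_y = 95.70 MPa, ρ = 1312 kg/m³, cost = 74.00 $/kg
  nylon: σ_y = 75.15 MPa, ρ = 1144 kg/m³, cost = 3.527 $/kg
  gray cast iron: σ_y = 217.0 MPa, ρ = 7100 kg/m³, cost = 0.8900 $/kg
  epoxy: σ_y = 41.60 MPa, ρ = 1300 kg/m³, cost = 8.500 $/kg
  gray cast iron: M = 34.3 kN·m per $
  nylon: M = 18.6 kN·m per $
  polycarbonate: M = 10.4 kN·m per $
  epoxy: M = 3.76 kN·m per $
  molybdenum: M = 1.41 kN·m per $
  PEEK: M = 0.986 kN·m per $
Highest index: gray cast iron.

gray cast iron, M = 34.3 kN·m per $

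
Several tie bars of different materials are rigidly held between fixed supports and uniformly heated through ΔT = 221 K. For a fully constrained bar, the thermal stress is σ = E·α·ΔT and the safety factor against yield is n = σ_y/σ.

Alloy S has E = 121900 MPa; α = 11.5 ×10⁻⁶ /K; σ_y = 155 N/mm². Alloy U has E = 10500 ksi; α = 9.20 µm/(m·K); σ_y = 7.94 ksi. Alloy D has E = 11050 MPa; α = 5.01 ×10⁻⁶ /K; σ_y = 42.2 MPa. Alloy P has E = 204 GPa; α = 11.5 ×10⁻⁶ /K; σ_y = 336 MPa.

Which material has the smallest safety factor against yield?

alloy U

Per material, after unit conversion:
  alloy S: E = 121.9, α = 11.5, σ_y = 155.0 → σ = 310 MPa, n = 0.500
  alloy U: E = 72.39, α = 9.20, σ_y = 54.74 → σ = 147 MPa, n = 0.372
  alloy D: E = 11.05, α = 5.01, σ_y = 42.20 → σ = 12.2 MPa, n = 3.45
  alloy P: E = 204.0, α = 11.5, σ_y = 336.0 → σ = 518 MPa, n = 0.648
The minimum is alloy U at n = 0.372.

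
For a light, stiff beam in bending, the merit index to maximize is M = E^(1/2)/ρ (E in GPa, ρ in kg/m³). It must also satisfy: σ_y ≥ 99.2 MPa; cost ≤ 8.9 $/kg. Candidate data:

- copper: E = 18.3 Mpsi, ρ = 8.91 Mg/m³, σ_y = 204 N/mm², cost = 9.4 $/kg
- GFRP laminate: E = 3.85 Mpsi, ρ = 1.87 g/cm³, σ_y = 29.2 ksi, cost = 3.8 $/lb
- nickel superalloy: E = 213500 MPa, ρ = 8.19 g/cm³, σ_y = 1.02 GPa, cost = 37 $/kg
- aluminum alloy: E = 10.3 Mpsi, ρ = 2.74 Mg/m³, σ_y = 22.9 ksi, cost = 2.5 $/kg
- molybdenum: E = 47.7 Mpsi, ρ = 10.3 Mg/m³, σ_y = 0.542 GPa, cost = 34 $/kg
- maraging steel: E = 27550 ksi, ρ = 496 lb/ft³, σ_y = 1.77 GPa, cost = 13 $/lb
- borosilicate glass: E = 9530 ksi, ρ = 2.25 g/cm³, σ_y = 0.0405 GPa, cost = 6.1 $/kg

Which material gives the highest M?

aluminum alloy

Screen on constraints: σ_y ≥ 99.2 MPa; cost ≤ 8.9 $/kg. Survivors: GFRP laminate, aluminum alloy.
Putting every candidate on a common basis:
  GFRP laminate: E = 26.54 GPa, ρ = 1870 kg/m³
  aluminum alloy: E = 71.02 GPa, ρ = 2740 kg/m³
  aluminum alloy: M = 3.08×10⁻³
  GFRP laminate: M = 2.76×10⁻³
The maximum is for aluminum alloy.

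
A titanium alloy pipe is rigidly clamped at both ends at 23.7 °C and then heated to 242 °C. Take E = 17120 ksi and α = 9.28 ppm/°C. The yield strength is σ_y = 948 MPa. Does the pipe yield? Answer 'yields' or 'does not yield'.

does not yield

E = 17120 ksi = 118.0 GPa.
ΔT = 218.3 K. Constrained thermal stress σ = E·α·ΔT = 118.0×10³ MPa × 9.28×10⁻⁶ × 218.3 = 239 MPa (compressive).
Compare to σ_y = 948 MPa: σ < σ_y, so it does not yield.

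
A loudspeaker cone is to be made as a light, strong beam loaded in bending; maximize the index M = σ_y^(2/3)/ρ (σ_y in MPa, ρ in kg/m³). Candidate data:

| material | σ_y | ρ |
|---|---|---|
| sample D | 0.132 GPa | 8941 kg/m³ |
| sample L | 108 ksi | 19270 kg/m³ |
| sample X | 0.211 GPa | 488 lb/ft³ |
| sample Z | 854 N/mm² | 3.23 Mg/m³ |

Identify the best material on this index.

sample Z

Convert each candidate to consistent units, then evaluate M:
  sample D: σ_y = 132.0 MPa, ρ = 8941 kg/m³
  sample L: σ_y = 744.6 MPa, ρ = 19270 kg/m³
  sample X: σ_y = 211.0 MPa, ρ = 7817 kg/m³
  sample Z: σ_y = 854.0 MPa, ρ = 3230 kg/m³
  sample Z: M = 27.9×10⁻³
  sample X: M = 4.53×10⁻³
  sample L: M = 4.26×10⁻³
  sample D: M = 2.90×10⁻³
The maximum is for sample Z.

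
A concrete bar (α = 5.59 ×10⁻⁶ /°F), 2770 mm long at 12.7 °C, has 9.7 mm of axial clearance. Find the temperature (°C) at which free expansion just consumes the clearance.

361 °C

α = 5.59×10⁻⁶/°F × 9/5 = 10.1×10⁻⁶/K.
α·L₀·ΔT = 9.7 mm ⇒ ΔT = 9.7 / (10.1×10⁻⁶ × 2770.0) = 348.0 K.
T = 12.7 + 348.0 = 360.7 °C.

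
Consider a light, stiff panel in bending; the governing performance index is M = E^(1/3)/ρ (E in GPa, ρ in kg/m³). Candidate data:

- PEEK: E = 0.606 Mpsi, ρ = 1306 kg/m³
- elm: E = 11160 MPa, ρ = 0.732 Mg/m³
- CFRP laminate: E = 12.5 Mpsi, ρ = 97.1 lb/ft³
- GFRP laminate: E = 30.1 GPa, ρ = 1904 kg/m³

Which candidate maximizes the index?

elm

Putting every candidate on a common basis:
  PEEK: E = 4.178 GPa, ρ = 1306 kg/m³
  elm: E = 11.16 GPa, ρ = 732.0 kg/m³
  CFRP laminate: E = 86.18 GPa, ρ = 1555 kg/m³
  GFRP laminate: E = 30.10 GPa, ρ = 1904 kg/m³
  elm: M = 3.05×10⁻³
  CFRP laminate: M = 2.84×10⁻³
  GFRP laminate: M = 1.63×10⁻³
  PEEK: M = 1.23×10⁻³
The maximum is for elm.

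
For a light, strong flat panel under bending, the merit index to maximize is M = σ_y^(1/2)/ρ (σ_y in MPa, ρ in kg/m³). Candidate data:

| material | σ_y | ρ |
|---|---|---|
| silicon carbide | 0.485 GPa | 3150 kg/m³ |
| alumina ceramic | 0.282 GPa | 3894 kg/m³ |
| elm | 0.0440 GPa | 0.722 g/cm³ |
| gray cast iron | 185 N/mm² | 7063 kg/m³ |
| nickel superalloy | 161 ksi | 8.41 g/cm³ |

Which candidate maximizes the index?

Convert each candidate to consistent units, then evaluate M:
  silicon carbide: σ_y = 485.0 MPa, ρ = 3150 kg/m³
  alumina ceramic: σ_y = 282.0 MPa, ρ = 3894 kg/m³
  elm: σ_y = 44.00 MPa, ρ = 722.0 kg/m³
  gray cast iron: σ_y = 185.0 MPa, ρ = 7063 kg/m³
  nickel superalloy: σ_y = 1110 MPa, ρ = 8410 kg/m³
  elm: M = 9.19×10⁻³
  silicon carbide: M = 6.99×10⁻³
  alumina ceramic: M = 4.31×10⁻³
  nickel superalloy: M = 3.96×10⁻³
  gray cast iron: M = 1.93×10⁻³
The maximum is for elm.

elm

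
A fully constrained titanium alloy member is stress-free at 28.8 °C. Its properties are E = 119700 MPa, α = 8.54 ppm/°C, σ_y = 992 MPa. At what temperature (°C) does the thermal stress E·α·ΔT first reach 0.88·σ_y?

883 °C

E = 119700 MPa = 119.7 GPa.
E·α·ΔT = 873.0 MPa ⇒ ΔT = 873.0 / (119.7×10³ × 8.54×10⁻⁶) = 854.0 K.
T = 28.8 + 854.0 = 882.8 °C.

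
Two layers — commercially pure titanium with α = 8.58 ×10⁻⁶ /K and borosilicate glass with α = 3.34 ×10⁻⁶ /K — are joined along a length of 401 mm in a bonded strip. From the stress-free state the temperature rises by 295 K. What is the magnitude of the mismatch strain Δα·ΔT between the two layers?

Δα = |8.58 − 3.34|×10⁻⁶/K = 5.24×10⁻⁶/K.
Mismatch strain = Δα·ΔT = 5.24×10⁻⁶ × 295.0 = 1.55×10⁻³.

1.55×10⁻³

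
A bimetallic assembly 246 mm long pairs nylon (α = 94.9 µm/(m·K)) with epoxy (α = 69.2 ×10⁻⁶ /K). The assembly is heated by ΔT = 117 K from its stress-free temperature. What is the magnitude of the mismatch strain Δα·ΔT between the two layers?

Δα = |94.9 − 69.2|×10⁻⁶/K = 25.7×10⁻⁶/K.
Mismatch strain = Δα·ΔT = 25.7×10⁻⁶ × 117.0 = 3.01×10⁻³.

3.01×10⁻³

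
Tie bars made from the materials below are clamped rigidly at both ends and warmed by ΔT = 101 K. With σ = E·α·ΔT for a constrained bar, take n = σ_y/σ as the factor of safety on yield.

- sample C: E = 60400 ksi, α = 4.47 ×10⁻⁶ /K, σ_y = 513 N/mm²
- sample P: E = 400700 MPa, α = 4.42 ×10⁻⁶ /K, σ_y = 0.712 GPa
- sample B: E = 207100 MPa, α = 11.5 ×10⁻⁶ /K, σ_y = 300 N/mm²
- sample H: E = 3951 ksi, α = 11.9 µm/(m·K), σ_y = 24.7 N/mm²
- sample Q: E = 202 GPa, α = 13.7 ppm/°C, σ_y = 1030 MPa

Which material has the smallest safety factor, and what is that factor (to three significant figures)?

sample H, n = 0.754

Per material, after unit conversion:
  sample C: E = 416.4, α = 4.47, σ_y = 513.0 → σ = 188 MPa, n = 2.73
  sample P: E = 400.7, α = 4.42, σ_y = 712.0 → σ = 179 MPa, n = 3.98
  sample B: E = 207.1, α = 11.5, σ_y = 300.0 → σ = 241 MPa, n = 1.25
  sample H: E = 27.24, α = 11.9, σ_y = 24.70 → σ = 32.7 MPa, n = 0.754
  sample Q: E = 202.0, α = 13.7, σ_y = 1030 → σ = 280 MPa, n = 3.69
The minimum is sample H at n = 0.754.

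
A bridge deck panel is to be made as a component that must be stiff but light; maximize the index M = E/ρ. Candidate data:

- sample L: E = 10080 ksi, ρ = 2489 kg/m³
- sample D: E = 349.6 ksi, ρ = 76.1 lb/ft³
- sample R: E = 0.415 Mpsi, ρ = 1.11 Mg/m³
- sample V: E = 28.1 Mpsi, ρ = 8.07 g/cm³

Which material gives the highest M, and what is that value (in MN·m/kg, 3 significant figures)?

sample L, M = 27.9 MN·m/kg

After converting to SI:
  sample L: E = 69.50 GPa, ρ = 2489 kg/m³
  sample D: E = 2.410 GPa, ρ = 1219 kg/m³
  sample R: E = 2.861 GPa, ρ = 1110 kg/m³
  sample V: E = 193.7 GPa, ρ = 8070 kg/m³
  sample L: M = 27.9 MN·m/kg
  sample V: M = 24.0 MN·m/kg
  sample R: M = 2.58 MN·m/kg
  sample D: M = 1.98 MN·m/kg
Highest index: sample L.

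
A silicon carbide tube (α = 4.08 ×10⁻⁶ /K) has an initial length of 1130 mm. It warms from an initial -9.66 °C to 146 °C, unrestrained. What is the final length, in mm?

ΔT = 146 − (-9.66) = 155.7 K.
ΔL = α·L₀·ΔT = 4.08×10⁻⁶ × 1130 mm × 155.7 K = 0.718 mm.
L = L₀ + ΔL = 1130 + 0.718 = 1130.7 mm.

1130.7 mm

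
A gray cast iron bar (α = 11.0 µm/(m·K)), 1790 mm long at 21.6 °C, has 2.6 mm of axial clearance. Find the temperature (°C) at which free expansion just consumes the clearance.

154 °C

α·L₀·ΔT = 2.6 mm ⇒ ΔT = 2.6 / (11.0×10⁻⁶ × 1790.0) = 132.0 K.
T = 21.6 + 132.0 = 153.6 °C.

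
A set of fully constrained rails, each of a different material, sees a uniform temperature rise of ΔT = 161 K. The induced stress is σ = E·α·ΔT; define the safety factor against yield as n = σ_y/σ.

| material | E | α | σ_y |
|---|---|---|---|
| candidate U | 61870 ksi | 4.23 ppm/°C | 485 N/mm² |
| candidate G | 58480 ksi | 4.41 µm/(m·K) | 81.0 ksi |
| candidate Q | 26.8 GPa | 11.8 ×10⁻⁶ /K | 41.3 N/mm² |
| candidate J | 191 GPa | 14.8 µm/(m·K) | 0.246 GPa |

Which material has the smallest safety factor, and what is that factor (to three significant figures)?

Per material, after unit conversion:
  candidate U: E = 426.6, α = 4.23, σ_y = 485.0 → σ = 291 MPa, n = 1.67
  candidate G: E = 403.2, α = 4.41, σ_y = 558.5 → σ = 286 MPa, n = 1.95
  candidate Q: E = 26.80, α = 11.8, σ_y = 41.30 → σ = 50.9 MPa, n = 0.811
  candidate J: E = 191.0, α = 14.8, σ_y = 246.0 → σ = 455 MPa, n = 0.541
Candidate J has the lowest safety factor, n = 0.541.

candidate J, n = 0.541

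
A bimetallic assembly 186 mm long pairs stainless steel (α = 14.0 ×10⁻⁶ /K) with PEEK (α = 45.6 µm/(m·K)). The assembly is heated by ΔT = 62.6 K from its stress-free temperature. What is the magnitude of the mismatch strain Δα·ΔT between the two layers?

1.98×10⁻³

Δα = |14.0 − 45.6|×10⁻⁶/K = 31.6×10⁻⁶/K.
Mismatch strain = Δα·ΔT = 31.6×10⁻⁶ × 62.6 = 1.98×10⁻³.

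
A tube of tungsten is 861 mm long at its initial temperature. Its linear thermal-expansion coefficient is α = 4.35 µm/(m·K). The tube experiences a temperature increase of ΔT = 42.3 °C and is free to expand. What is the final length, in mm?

ΔL = α·L₀·ΔT = 4.35×10⁻⁶ × 861 mm × 42.30 K = 0.158 mm.
L = L₀ + ΔL = 861 + 0.158 = 861.16 mm.

861.16 mm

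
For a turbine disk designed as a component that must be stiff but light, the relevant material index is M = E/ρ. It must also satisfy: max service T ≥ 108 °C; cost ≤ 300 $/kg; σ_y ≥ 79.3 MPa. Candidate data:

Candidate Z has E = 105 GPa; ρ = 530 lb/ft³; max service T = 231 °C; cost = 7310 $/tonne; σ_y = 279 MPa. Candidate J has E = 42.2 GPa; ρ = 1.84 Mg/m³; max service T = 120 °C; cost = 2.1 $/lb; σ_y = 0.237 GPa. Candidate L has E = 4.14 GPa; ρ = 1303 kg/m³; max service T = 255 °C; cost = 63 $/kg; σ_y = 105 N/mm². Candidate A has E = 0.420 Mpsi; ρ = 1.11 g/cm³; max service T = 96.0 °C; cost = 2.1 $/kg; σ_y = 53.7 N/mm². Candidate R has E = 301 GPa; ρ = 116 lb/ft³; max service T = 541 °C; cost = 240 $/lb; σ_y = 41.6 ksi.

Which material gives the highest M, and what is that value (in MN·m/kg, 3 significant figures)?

Screen on constraints: max service T ≥ 108 °C; cost ≤ 300 $/kg; σ_y ≥ 79.3 MPa. Survivors: candidate Z, candidate J, candidate L.
Putting every candidate on a common basis:
  candidate Z: E = 105.0 GPa, ρ = 8490 kg/m³
  candidate J: E = 42.20 GPa, ρ = 1840 kg/m³
  candidate L: E = 4.140 GPa, ρ = 1303 kg/m³
  candidate J: M = 22.9 MN·m/kg
  candidate Z: M = 12.4 MN·m/kg
  candidate L: M = 3.18 MN·m/kg
Highest index: candidate J.

candidate J, M = 22.9 MN·m/kg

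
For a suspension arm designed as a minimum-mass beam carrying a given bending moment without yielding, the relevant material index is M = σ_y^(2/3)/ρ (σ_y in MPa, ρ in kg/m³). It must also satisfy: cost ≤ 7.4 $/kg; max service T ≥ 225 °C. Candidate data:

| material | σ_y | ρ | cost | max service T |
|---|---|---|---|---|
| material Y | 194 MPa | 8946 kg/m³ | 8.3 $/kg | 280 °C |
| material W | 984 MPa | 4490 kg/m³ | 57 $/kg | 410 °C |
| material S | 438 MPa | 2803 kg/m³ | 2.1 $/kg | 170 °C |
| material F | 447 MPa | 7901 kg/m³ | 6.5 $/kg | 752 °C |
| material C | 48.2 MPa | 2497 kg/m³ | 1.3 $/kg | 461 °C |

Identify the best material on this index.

Screen on constraints: cost ≤ 7.4 $/kg; max service T ≥ 225 °C. Survivors: material F, material C.
Per-candidate index values:
  material F: M = 7.40×10⁻³
  material C: M = 5.30×10⁻³
The maximum is for material F.

material F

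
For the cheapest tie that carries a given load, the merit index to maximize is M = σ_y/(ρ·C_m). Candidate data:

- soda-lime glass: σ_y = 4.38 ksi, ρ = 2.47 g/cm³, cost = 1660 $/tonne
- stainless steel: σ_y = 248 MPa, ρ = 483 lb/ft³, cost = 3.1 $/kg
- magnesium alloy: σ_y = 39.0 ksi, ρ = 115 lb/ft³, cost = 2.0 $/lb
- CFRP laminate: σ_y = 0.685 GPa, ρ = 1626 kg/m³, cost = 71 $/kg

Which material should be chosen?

magnesium alloy

In SI units:
  soda-lime glass: σ_y = 30.20 MPa, ρ = 2470 kg/m³, cost = 1.660 $/kg
  stainless steel: σ_y = 248.0 MPa, ρ = 7737 kg/m³, cost = 3.100 $/kg
  magnesium alloy: σ_y = 268.9 MPa, ρ = 1842 kg/m³, cost = 4.409 $/kg
  CFRP laminate: σ_y = 685.0 MPa, ρ = 1626 kg/m³, cost = 71.00 $/kg
  magnesium alloy: M = 33.1 kN·m per $
  stainless steel: M = 10.3 kN·m per $
  soda-lime glass: M = 7.37 kN·m per $
  CFRP laminate: M = 5.93 kN·m per $
The maximum is for magnesium alloy.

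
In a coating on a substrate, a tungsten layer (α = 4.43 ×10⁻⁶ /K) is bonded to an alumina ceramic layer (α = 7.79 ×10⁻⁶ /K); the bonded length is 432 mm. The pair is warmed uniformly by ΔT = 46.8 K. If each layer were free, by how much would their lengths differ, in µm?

67.9 µm

Δα = |4.43 − 7.79|×10⁻⁶/K = 3.36×10⁻⁶/K.
ΔL_mismatch = Δα·L·ΔT = 3.36×10⁻⁶ × 432.0 mm × 46.8 K = 67.9 µm.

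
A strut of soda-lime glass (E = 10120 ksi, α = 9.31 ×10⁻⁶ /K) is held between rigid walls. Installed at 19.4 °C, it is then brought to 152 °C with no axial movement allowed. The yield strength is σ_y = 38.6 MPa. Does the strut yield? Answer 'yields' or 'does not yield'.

E = 10120 ksi = 69.77 GPa.
ΔT = 132.6 K. Constrained thermal stress σ = E·α·ΔT = 69.77×10³ MPa × 9.31×10⁻⁶ × 132.6 = 86.1 MPa (compressive).
Compare to σ_y = 38.6 MPa: σ ≥ σ_y, so it yields.

yields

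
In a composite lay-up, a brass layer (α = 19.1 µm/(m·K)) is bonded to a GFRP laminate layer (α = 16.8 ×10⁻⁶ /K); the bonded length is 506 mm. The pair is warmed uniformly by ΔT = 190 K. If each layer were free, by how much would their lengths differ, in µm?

221 µm

Δα = |19.1 − 16.8|×10⁻⁶/K = 2.30×10⁻⁶/K.
ΔL_mismatch = Δα·L·ΔT = 2.30×10⁻⁶ × 506.0 mm × 190.0 K = 221 µm.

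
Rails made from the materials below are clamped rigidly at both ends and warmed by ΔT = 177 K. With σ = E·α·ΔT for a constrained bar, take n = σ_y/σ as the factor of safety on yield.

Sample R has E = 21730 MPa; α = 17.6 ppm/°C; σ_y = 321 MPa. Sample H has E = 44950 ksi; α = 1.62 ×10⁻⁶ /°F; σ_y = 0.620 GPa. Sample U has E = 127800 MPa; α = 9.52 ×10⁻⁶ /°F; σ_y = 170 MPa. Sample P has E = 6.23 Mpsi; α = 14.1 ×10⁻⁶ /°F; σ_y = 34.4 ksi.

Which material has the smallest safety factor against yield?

In consistent units (E in GPa, α in ×10⁻⁶/K, σ_y in MPa):
  sample R: E = 21.73, α = 17.6, σ_y = 321.0 → σ = 67.7 MPa, n = 4.74
  sample H: E = 309.9, α = 2.92, σ_y = 620.0 → σ = 160 MPa, n = 3.88
  sample U: E = 127.8, α = 17.1, σ_y = 170.0 → σ = 388 MPa, n = 0.439
  sample P: E = 42.95, α = 25.4, σ_y = 237.2 → σ = 193 MPa, n = 1.23
Sample U has the lowest safety factor, n = 0.439.

sample U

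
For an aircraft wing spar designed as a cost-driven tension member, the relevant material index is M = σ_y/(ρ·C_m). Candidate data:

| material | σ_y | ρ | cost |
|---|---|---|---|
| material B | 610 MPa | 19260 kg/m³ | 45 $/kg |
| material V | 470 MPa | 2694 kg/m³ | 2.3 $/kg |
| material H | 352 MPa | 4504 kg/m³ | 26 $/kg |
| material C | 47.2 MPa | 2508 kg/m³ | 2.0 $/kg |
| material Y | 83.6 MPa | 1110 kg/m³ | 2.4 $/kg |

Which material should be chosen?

Per-candidate index values:
  material V: M = 75.9 kN·m per $
  material Y: M = 31.4 kN·m per $
  material C: M = 9.41 kN·m per $
  material H: M = 3.01 kN·m per $
  material B: M = 0.704 kN·m per $
Material V has the largest M.

material V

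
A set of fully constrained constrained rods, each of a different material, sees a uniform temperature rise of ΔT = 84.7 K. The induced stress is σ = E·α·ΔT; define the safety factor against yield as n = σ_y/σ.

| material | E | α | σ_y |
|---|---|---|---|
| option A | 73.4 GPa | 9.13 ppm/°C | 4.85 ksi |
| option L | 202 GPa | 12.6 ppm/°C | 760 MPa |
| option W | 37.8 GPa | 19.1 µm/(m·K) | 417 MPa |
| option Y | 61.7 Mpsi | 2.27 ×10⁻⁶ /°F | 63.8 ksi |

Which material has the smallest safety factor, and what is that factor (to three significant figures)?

option A, n = 0.589

In consistent units (E in GPa, α in ×10⁻⁶/K, σ_y in MPa):
  option A: E = 73.40, α = 9.13, σ_y = 33.44 → σ = 56.8 MPa, n = 0.589
  option L: E = 202.0, α = 12.6, σ_y = 760.0 → σ = 216 MPa, n = 3.53
  option W: E = 37.80, α = 19.1, σ_y = 417.0 → σ = 61.2 MPa, n = 6.82
  option Y: E = 425.4, α = 4.09, σ_y = 439.9 → σ = 147 MPa, n = 2.99
Option A has the lowest safety factor, n = 0.589.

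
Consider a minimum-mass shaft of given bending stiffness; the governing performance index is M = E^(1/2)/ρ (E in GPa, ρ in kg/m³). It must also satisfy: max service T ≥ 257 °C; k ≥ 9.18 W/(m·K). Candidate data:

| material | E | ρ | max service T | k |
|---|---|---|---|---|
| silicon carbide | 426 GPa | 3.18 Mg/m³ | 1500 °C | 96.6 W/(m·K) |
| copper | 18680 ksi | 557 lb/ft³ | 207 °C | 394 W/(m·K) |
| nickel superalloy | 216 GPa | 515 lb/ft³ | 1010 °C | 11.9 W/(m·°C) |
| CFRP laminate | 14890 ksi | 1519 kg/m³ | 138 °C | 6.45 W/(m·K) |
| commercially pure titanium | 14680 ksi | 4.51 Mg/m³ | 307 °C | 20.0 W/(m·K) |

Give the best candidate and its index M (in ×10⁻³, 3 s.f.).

Screen on constraints: max service T ≥ 257 °C; k ≥ 9.18 W/(m·K). Survivors: silicon carbide, nickel superalloy, commercially pure titanium.
Putting every candidate on a common basis:
  silicon carbide: E = 426.0 GPa, ρ = 3180 kg/m³
  nickel superalloy: E = 216.0 GPa, ρ = 8250 kg/m³
  commercially pure titanium: E = 101.2 GPa, ρ = 4510 kg/m³
  silicon carbide: M = 6.49×10⁻³
  commercially pure titanium: M = 2.23×10⁻³
  nickel superalloy: M = 1.78×10⁻³
Silicon carbide ranks first.

silicon carbide, M = 6.49×10⁻³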